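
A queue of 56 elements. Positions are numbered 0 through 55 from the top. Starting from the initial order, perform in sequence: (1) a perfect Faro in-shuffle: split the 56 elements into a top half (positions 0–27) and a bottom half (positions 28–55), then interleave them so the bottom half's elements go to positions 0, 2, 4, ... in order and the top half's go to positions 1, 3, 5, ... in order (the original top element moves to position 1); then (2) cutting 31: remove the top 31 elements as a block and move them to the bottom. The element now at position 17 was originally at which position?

Undo the operations in reverse order, starting from position 17:
  undo op 2 (cut 31): 17 ← 48
  undo op 1 (in-shuffle, from bottom half): 48 ← 52
So the element at position 17 came from original position 52.

52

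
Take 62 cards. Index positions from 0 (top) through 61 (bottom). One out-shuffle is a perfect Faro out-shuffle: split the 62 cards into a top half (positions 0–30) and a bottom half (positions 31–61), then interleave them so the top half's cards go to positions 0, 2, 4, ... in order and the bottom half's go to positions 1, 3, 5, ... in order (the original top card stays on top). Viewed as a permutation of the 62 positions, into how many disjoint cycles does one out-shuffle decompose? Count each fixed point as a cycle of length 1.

3

Trace each unvisited position around until it returns:
(0) (1 2 4 8 16 32 ... len 60) (61)
3 cycles in total.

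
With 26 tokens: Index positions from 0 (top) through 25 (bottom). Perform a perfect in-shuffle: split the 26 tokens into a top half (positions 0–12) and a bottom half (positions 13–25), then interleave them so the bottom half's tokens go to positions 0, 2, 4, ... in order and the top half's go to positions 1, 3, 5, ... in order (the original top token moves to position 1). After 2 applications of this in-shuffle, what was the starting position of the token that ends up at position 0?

Work backwards from position 0, undoing one in-shuffle at a time:
0 ← 13 ← 6
So the token now at position 0 started at position 6.

6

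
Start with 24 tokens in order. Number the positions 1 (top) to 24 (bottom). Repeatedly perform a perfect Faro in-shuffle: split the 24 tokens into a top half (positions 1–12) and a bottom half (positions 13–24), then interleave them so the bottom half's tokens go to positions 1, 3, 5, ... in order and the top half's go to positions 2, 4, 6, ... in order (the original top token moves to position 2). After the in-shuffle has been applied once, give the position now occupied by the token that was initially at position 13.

Track the token's position through each in-shuffle:
13 → 1

1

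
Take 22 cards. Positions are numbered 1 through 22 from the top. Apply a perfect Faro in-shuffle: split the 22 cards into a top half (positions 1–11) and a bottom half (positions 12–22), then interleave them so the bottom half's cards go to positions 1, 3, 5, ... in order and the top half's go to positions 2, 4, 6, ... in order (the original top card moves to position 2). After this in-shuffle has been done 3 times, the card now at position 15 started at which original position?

22

Work backwards from position 15, undoing one in-shuffle at a time:
15 ← 19 ← 21 ← 22
So the card now at position 15 started at position 22.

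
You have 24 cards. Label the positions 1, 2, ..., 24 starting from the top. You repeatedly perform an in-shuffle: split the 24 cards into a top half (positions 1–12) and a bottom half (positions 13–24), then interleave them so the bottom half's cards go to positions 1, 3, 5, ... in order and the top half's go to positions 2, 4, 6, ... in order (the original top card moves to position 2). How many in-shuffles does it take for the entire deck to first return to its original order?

20

The in-shuffle permutes the 24 positions with cycle lengths [4, 20].
Every card is home exactly when every cycle has completed a whole number of laps, i.e. after lcm(4, 20) = 20 in-shuffles.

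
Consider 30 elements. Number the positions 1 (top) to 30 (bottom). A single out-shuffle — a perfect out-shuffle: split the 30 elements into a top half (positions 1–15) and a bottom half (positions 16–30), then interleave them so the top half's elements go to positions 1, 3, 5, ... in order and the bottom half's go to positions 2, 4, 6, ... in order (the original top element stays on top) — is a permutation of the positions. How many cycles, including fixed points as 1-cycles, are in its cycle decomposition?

Trace each unvisited position around until it returns:
(1) (2 3 5 9 17 4 ... len 28) (30)
3 cycles in total.

3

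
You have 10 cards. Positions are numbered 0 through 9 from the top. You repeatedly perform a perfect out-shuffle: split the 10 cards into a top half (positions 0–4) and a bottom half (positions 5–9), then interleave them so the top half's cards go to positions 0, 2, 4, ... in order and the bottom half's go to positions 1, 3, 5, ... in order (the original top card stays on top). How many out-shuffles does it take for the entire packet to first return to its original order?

The out-shuffle permutes the 10 positions with cycle lengths [1, 1, 2, 6].
Every card is home exactly when every cycle has completed a whole number of laps, i.e. after lcm(1, 2, 6) = 6 out-shuffles.

6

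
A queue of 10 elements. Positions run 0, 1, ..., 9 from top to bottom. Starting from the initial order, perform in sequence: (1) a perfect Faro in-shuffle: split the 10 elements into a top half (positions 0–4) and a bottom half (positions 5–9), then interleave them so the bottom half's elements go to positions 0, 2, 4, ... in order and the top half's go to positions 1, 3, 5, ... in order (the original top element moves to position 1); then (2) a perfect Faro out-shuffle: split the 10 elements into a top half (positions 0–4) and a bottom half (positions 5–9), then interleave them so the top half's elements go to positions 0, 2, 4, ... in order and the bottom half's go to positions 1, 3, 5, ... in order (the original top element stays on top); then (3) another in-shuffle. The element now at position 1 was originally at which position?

5

Undo the operations in reverse order, starting from position 1:
  undo op 3 (in-shuffle, from top half): 1 ← 0
  undo op 2 (out-shuffle, from top half): 0 ← 0
  undo op 1 (in-shuffle, from bottom half): 0 ← 5
So the element at position 1 came from original position 5.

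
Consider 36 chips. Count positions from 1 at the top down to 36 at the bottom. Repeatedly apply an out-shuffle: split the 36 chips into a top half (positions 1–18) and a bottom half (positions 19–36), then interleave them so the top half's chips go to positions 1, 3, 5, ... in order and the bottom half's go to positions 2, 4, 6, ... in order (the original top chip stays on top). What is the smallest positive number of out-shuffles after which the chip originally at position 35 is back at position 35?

12

Follow position 35 under repeated out-shuffles:
35 → 34 → 32 → 28 → 20 → 4 → 7 → 13 → 25 → 14 → 27 → 18 → 35
It first returns after 12 out-shuffles.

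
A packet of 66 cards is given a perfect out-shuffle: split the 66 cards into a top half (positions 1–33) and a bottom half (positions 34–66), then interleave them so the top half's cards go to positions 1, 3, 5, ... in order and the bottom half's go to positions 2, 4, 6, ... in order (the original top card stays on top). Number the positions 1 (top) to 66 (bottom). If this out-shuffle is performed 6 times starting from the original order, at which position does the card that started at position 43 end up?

24

Track the card's position through each out-shuffle:
43 → 20 → 39 → 12 → 23 → 45 → 24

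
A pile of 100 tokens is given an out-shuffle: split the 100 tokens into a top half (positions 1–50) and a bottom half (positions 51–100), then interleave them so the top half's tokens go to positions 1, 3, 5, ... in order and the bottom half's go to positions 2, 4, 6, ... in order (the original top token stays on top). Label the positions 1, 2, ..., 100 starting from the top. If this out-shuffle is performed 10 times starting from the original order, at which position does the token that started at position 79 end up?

Track the token's position through each out-shuffle:
79 → 58 → 16 → 31 → 61 → 22 → 43 → 85 → 70 → 40 → 79

79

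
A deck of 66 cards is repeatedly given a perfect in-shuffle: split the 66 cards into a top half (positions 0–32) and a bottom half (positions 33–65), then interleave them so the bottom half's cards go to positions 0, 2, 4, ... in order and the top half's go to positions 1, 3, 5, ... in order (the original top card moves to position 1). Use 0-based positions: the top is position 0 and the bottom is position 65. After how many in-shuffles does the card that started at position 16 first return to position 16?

66

Follow position 16 under repeated in-shuffles:
16 → 33 → 0 → 1 → 3 → 7 → 15 → 31 → ... → 16 (length 66)
It first returns after 66 in-shuffles.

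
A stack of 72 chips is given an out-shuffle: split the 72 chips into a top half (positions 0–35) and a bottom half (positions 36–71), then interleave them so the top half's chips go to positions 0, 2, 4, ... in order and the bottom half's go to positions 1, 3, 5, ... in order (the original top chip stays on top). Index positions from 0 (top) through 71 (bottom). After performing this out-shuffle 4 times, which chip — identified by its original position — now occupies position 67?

Work backwards from position 67, undoing one out-shuffle at a time:
67 ← 69 ← 70 ← 35 ← 53
So the chip now at position 67 started at position 53.

53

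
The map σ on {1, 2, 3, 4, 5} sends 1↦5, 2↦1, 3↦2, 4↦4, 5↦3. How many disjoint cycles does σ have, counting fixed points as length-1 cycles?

2

Cycle decomposition: (1 5 3 2) (4).
2 cycles.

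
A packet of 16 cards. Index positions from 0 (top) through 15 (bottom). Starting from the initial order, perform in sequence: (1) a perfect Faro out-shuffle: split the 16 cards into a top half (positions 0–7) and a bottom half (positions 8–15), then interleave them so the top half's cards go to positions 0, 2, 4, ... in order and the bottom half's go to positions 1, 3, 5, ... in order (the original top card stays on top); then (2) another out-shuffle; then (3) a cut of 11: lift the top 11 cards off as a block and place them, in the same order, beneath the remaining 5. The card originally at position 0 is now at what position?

Track the card from position 0 forward through each operation:
  after op 1 (out-shuffle): 0 → 0
  after op 2 (out-shuffle): 0 → 0
  after op 3 (cut 11): 0 → 5

5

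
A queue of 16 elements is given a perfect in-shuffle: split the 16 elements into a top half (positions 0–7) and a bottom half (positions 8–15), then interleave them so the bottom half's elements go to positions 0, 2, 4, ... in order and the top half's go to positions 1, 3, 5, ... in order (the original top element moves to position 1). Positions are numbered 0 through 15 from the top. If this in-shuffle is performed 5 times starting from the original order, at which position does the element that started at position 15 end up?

Track the element's position through each in-shuffle:
15 → 14 → 12 → 8 → 0 → 1

1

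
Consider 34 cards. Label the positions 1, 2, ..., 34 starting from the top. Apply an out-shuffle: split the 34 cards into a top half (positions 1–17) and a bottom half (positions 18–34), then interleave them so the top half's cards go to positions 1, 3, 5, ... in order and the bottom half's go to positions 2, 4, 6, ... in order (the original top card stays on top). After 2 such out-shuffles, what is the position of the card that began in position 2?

Track the card's position through each out-shuffle:
2 → 3 → 5

5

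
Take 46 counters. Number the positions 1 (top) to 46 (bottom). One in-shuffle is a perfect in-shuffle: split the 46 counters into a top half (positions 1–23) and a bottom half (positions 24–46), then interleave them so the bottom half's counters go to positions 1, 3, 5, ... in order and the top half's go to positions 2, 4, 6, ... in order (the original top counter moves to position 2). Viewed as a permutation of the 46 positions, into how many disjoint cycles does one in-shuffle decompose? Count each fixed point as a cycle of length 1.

Trace each unvisited position around until it returns:
(1 2 4 8 16 32 ... len 23) (5 10 20 40 33 19 ... len 23)
2 cycles in total.

2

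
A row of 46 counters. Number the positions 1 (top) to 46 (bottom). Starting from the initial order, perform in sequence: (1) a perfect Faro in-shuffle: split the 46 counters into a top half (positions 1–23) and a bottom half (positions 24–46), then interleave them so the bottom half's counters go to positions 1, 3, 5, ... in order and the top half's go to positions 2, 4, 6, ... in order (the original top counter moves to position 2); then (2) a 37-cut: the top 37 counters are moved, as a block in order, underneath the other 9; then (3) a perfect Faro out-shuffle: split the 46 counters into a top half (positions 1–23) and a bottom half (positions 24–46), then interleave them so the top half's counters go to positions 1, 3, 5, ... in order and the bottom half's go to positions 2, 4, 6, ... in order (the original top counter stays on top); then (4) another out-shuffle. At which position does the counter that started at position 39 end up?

Track the counter from position 39 forward through each operation:
  after op 1 (in-shuffle): 39 → 31
  after op 2 (cut 37): 31 → 40
  after op 3 (out-shuffle): 40 → 34
  after op 4 (out-shuffle): 34 → 22

22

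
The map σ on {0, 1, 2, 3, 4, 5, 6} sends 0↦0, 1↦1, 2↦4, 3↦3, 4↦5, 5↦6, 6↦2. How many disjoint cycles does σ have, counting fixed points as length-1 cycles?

Cycle decomposition: (0) (1) (2 4 5 6) (3).
4 cycles.

4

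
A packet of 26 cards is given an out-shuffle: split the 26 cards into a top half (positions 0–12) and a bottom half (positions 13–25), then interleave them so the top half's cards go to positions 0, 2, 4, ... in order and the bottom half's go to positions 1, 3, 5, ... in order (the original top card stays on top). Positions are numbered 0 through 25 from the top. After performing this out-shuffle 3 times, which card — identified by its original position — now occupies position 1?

22

Work backwards from position 1, undoing one out-shuffle at a time:
1 ← 13 ← 19 ← 22
So the card now at position 1 started at position 22.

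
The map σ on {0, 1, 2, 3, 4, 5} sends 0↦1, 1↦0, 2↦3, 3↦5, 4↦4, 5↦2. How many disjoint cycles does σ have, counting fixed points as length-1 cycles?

3

Cycle decomposition: (0 1) (2 3 5) (4).
3 cycles.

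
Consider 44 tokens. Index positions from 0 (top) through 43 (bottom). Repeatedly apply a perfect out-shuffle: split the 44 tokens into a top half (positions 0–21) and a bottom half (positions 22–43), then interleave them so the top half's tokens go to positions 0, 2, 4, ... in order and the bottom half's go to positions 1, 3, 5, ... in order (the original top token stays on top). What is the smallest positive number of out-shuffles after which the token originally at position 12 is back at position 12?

14

Follow position 12 under repeated out-shuffles:
12 → 24 → 5 → 10 → 20 → 40 → 37 → 31 → 19 → 38 → 33 → 23 → 3 → 6 → 12
It first returns after 14 out-shuffles.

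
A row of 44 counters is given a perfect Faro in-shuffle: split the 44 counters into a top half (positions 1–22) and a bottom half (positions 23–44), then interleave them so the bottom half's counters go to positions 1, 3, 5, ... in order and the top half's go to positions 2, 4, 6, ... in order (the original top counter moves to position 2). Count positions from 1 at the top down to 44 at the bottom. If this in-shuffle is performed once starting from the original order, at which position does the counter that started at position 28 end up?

Track the counter's position through each in-shuffle:
28 → 11

11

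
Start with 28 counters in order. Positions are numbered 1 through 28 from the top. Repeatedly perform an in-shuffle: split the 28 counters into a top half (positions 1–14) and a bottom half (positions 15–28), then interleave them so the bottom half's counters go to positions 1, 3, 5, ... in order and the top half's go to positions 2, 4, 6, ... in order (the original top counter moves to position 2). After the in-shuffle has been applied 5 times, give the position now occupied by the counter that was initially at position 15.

Track the counter's position through each in-shuffle:
15 → 1 → 2 → 4 → 8 → 16

16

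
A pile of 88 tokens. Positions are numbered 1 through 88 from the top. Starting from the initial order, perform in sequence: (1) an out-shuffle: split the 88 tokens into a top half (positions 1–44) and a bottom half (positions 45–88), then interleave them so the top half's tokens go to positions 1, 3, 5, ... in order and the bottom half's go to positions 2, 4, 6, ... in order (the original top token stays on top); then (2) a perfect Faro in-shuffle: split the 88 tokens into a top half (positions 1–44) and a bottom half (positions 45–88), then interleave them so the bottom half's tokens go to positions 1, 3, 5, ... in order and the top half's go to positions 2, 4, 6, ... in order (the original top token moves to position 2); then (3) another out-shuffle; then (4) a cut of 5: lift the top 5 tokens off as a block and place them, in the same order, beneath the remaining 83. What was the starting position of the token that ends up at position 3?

56

Undo the operations in reverse order, starting from position 3:
  undo op 4 (cut 5): 3 ← 8
  undo op 3 (out-shuffle, from bottom half): 8 ← 48
  undo op 2 (in-shuffle, from top half): 48 ← 24
  undo op 1 (out-shuffle, from bottom half): 24 ← 56
So the token at position 3 came from original position 56.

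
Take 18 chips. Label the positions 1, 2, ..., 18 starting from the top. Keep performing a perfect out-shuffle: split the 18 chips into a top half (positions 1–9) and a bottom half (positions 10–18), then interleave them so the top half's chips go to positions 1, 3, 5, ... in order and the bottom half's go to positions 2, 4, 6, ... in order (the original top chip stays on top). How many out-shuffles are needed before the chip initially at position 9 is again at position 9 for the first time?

8

Follow position 9 under repeated out-shuffles:
9 → 17 → 16 → 14 → 10 → 2 → 3 → 5 → 9
It first returns after 8 out-shuffles.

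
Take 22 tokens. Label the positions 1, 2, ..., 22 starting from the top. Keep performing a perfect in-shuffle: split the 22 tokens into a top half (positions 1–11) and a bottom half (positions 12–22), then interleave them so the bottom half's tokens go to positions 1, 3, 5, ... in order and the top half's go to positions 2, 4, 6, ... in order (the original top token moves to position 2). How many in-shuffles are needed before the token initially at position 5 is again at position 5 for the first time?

11

Follow position 5 under repeated in-shuffles:
5 → 10 → 20 → 17 → 11 → 22 → 21 → 19 → 15 → 7 → 14 → 5
It first returns after 11 in-shuffles.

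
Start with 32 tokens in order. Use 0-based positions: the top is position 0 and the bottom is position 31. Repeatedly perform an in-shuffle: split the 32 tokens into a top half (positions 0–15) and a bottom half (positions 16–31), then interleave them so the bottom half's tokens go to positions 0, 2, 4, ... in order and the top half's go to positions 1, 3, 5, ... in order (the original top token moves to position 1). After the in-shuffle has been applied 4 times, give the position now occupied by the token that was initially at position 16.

7

Track the token's position through each in-shuffle:
16 → 0 → 1 → 3 → 7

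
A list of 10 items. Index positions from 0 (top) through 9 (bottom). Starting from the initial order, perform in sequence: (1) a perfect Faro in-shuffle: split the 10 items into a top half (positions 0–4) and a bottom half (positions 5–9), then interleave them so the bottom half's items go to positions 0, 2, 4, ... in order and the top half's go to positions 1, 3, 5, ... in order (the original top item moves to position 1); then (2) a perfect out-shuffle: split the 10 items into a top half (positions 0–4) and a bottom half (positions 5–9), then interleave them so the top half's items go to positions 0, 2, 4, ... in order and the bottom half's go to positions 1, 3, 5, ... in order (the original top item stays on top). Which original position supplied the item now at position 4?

6

Undo the operations in reverse order, starting from position 4:
  undo op 2 (out-shuffle, from top half): 4 ← 2
  undo op 1 (in-shuffle, from bottom half): 2 ← 6
So the item at position 4 came from original position 6.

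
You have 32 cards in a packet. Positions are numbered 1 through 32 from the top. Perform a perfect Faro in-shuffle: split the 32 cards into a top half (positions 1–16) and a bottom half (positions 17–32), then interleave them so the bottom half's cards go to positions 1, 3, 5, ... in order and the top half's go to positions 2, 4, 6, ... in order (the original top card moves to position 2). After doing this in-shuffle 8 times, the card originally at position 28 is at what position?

Track the card's position through each in-shuffle:
28 → 23 → 13 → 26 → 19 → 5 → 10 → 20 → 7

7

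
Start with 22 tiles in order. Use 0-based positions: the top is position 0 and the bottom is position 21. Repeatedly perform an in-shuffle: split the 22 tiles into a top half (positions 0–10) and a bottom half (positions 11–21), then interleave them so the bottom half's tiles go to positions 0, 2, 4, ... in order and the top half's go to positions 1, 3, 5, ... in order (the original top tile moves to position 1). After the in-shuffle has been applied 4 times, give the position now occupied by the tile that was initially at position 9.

Track the tile's position through each in-shuffle:
9 → 19 → 16 → 10 → 21

21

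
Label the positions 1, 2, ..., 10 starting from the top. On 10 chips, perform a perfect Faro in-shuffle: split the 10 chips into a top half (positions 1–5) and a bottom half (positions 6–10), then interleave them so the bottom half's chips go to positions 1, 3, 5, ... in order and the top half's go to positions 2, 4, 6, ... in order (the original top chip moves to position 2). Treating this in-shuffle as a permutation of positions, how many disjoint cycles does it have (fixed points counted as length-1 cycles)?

1

Trace each unvisited position around until it returns:
(1 2 4 8 5 10 9 7 3 6)
1 cycle in total.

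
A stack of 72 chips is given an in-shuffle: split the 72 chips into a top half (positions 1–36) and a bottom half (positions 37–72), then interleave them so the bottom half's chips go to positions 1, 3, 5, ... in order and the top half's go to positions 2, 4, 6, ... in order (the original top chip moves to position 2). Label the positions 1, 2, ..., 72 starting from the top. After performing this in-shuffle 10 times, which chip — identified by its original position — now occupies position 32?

16

Work backwards from position 32, undoing one in-shuffle at a time:
32 ← 16 ← 8 ← 4 ← 2 ← 1 ← 37 ← 55 ← 64 ← 32 ← 16
So the chip now at position 32 started at position 16.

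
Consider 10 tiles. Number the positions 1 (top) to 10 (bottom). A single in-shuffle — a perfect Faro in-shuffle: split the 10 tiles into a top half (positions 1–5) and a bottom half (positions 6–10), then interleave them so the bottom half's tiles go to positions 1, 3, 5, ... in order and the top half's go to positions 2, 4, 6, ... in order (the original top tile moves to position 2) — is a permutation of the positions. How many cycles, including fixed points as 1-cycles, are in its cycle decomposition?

1

Trace each unvisited position around until it returns:
(1 2 4 8 5 10 9 7 3 6)
1 cycle in total.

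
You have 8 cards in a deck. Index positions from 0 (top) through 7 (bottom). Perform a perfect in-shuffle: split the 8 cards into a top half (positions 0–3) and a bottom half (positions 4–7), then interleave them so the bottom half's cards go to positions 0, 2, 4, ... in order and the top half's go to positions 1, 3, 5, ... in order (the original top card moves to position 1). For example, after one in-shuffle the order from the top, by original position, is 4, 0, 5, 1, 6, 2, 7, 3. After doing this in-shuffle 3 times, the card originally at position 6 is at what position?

Track the card's position through each in-shuffle:
6 → 4 → 0 → 1

1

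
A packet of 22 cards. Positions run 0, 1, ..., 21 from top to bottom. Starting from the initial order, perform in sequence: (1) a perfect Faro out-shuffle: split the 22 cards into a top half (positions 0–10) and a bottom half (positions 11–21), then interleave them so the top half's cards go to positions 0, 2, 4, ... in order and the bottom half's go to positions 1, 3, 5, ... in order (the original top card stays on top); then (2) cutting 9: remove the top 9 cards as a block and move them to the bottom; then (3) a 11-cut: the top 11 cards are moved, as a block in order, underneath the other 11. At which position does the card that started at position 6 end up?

Track the card from position 6 forward through each operation:
  after op 1 (out-shuffle): 6 → 12
  after op 2 (cut 9): 12 → 3
  after op 3 (cut 11): 3 → 14

14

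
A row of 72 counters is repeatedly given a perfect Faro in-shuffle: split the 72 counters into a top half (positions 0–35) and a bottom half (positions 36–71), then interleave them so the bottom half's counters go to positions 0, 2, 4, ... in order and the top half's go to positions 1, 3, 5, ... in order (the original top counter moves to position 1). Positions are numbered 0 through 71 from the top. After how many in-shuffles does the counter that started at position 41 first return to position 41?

9

Follow position 41 under repeated in-shuffles:
41 → 10 → 21 → 43 → 14 → 29 → 59 → 46 → 20 → 41
It first returns after 9 in-shuffles.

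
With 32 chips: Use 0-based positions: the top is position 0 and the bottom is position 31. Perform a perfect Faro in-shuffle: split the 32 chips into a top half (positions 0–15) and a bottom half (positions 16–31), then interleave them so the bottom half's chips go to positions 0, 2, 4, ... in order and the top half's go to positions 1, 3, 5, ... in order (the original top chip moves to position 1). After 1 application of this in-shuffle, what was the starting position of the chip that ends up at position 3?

1

Work backwards from position 3, undoing one in-shuffle at a time:
3 ← 1
So the chip now at position 3 started at position 1.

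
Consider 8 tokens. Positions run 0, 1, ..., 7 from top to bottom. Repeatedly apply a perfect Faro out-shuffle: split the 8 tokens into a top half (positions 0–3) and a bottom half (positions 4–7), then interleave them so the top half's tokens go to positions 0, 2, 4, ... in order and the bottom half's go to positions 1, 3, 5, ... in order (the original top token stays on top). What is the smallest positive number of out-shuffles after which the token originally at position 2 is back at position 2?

3

Follow position 2 under repeated out-shuffles:
2 → 4 → 1 → 2
It first returns after 3 out-shuffles.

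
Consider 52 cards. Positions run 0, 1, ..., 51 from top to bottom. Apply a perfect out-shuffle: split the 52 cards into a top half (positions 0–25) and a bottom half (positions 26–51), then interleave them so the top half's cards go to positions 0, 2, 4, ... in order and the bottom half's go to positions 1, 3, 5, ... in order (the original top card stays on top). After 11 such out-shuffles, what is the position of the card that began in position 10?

Track the card's position through each out-shuffle:
10 → 20 → 40 → 29 → 7 → 14 → 28 → 5 → 10 → 20 → 40 → 29

29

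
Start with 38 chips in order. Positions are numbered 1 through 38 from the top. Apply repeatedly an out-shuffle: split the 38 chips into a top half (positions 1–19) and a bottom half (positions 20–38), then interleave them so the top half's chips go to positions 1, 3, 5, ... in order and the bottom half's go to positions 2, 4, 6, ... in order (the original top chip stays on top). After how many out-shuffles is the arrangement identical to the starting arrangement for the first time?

36

The out-shuffle permutes the 38 positions with cycle lengths [1, 1, 36].
Every chip is home exactly when every cycle has completed a whole number of laps, i.e. after lcm(1, 36) = 36 out-shuffles.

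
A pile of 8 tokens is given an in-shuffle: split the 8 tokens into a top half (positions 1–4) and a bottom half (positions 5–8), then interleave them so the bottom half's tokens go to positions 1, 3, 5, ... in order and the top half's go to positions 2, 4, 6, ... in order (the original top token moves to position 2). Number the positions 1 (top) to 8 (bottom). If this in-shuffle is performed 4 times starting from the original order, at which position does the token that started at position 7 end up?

Track the token's position through each in-shuffle:
7 → 5 → 1 → 2 → 4

4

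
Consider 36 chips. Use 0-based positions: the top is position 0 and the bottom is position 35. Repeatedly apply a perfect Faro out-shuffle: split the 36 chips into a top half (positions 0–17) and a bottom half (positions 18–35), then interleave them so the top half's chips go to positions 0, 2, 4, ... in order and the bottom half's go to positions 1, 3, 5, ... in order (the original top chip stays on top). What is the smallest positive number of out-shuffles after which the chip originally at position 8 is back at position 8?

12

Follow position 8 under repeated out-shuffles:
8 → 16 → 32 → 29 → 23 → 11 → 22 → 9 → 18 → 1 → 2 → 4 → 8
It first returns after 12 out-shuffles.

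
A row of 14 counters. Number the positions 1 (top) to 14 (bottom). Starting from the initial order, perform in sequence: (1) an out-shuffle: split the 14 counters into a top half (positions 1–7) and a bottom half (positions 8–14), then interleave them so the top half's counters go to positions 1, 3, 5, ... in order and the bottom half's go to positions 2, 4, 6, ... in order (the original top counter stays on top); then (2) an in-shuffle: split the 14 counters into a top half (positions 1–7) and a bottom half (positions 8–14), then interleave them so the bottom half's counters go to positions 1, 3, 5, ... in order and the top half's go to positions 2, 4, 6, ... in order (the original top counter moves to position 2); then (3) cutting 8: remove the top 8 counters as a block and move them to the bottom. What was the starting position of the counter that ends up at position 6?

4

Undo the operations in reverse order, starting from position 6:
  undo op 3 (cut 8): 6 ← 14
  undo op 2 (in-shuffle, from top half): 14 ← 7
  undo op 1 (out-shuffle, from top half): 7 ← 4
So the counter at position 6 came from original position 4.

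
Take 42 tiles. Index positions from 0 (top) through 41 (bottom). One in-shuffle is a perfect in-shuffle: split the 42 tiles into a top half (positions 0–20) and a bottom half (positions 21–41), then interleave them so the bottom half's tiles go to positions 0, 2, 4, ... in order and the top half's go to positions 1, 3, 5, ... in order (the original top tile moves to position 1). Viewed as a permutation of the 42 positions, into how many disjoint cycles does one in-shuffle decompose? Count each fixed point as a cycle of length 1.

Trace each unvisited position around until it returns:
(0 1 3 7 15 31 ... len 14) (2 5 11 23 4 9 ... len 14) (6 13 27 12 25 8 ... len 14)
3 cycles in total.

3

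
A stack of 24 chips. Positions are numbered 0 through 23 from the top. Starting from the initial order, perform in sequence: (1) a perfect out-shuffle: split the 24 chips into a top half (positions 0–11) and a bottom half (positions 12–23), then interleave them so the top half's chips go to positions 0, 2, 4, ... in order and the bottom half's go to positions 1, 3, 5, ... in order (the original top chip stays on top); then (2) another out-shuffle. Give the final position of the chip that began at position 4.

16

Track the chip from position 4 forward through each operation:
  after op 1 (out-shuffle): 4 → 8
  after op 2 (out-shuffle): 8 → 16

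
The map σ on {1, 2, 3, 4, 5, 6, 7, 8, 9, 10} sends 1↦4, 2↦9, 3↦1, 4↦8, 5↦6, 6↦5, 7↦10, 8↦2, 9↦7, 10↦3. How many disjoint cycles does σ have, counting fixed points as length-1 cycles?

2

Cycle decomposition: (1 4 8 2 9 7 10 3) (5 6).
2 cycles.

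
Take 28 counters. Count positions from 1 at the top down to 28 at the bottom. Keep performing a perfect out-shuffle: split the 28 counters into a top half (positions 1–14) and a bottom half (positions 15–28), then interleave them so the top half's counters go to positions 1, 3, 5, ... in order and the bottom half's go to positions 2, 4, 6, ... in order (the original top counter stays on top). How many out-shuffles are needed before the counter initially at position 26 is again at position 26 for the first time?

18

Follow position 26 under repeated out-shuffles:
26 → 24 → 20 → 12 → 23 → 18 → 8 → 15 → 2 → 3 → 5 → 9 → 17 → 6 → 11 → 21 → 14 → 27 → 26
It first returns after 18 out-shuffles.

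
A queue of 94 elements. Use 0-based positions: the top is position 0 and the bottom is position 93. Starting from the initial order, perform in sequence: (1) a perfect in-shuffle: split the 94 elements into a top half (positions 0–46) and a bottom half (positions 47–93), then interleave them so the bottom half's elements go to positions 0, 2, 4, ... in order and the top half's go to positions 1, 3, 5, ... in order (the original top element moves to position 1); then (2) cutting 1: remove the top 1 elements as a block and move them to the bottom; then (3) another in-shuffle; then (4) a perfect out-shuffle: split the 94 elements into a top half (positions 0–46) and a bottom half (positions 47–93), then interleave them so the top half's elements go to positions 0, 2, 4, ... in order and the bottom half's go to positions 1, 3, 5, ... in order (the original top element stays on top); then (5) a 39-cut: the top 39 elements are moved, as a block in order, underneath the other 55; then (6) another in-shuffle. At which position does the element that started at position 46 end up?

2

Track the element from position 46 forward through each operation:
  after op 1 (in-shuffle): 46 → 93
  after op 2 (cut 1): 93 → 92
  after op 3 (in-shuffle): 92 → 90
  after op 4 (out-shuffle): 90 → 87
  after op 5 (cut 39): 87 → 48
  after op 6 (in-shuffle): 48 → 2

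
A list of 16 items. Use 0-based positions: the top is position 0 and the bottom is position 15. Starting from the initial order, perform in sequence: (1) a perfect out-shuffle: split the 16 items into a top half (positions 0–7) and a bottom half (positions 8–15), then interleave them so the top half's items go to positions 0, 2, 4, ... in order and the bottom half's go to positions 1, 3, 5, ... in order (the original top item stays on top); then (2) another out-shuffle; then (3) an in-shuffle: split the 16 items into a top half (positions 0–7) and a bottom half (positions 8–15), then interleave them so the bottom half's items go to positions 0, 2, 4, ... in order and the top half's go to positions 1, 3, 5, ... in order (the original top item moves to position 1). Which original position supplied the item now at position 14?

Undo the operations in reverse order, starting from position 14:
  undo op 3 (in-shuffle, from bottom half): 14 ← 15
  undo op 2 (out-shuffle, from bottom half): 15 ← 15
  undo op 1 (out-shuffle, from bottom half): 15 ← 15
So the item at position 14 came from original position 15.

15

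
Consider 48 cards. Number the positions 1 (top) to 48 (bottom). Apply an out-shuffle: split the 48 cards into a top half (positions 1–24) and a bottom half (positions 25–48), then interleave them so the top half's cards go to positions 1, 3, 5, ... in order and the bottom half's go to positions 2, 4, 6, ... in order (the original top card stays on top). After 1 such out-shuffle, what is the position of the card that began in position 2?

3

Track the card's position through each out-shuffle:
2 → 3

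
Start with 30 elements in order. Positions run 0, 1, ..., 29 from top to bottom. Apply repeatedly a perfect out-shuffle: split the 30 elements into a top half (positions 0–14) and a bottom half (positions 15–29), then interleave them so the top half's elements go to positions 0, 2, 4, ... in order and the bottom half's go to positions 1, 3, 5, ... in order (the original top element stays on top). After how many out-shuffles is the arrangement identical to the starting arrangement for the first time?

28

The out-shuffle permutes the 30 positions with cycle lengths [1, 1, 28].
Every element is home exactly when every cycle has completed a whole number of laps, i.e. after lcm(1, 28) = 28 out-shuffles.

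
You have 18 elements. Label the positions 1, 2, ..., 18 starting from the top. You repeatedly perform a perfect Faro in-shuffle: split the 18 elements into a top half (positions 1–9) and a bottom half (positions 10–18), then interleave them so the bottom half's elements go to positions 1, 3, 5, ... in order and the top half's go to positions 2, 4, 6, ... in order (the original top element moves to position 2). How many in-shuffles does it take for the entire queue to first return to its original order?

18

The in-shuffle permutes the 18 positions with cycle lengths [18].
Every element is home exactly when every cycle has completed a whole number of laps, i.e. after lcm(18) = 18 in-shuffles.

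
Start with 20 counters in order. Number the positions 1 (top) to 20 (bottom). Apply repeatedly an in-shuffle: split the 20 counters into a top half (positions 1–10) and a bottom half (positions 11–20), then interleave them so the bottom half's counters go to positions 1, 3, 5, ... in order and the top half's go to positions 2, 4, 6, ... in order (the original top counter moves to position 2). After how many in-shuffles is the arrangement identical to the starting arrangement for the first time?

6

The in-shuffle permutes the 20 positions with cycle lengths [2, 3, 3, 6, 6].
Every counter is home exactly when every cycle has completed a whole number of laps, i.e. after lcm(2, 3, 6) = 6 in-shuffles.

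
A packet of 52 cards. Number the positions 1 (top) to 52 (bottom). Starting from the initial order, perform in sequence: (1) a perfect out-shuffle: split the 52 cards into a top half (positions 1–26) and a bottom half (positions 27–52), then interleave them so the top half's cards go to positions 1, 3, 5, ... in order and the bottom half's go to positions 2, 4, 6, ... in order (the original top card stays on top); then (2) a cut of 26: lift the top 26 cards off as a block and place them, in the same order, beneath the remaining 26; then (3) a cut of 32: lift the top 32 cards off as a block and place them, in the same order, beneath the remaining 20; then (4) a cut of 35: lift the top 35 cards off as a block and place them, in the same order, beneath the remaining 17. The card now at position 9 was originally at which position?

Undo the operations in reverse order, starting from position 9:
  undo op 4 (cut 35): 9 ← 44
  undo op 3 (cut 32): 44 ← 24
  undo op 2 (cut 26): 24 ← 50
  undo op 1 (out-shuffle, from bottom half): 50 ← 51
So the card at position 9 came from original position 51.

51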